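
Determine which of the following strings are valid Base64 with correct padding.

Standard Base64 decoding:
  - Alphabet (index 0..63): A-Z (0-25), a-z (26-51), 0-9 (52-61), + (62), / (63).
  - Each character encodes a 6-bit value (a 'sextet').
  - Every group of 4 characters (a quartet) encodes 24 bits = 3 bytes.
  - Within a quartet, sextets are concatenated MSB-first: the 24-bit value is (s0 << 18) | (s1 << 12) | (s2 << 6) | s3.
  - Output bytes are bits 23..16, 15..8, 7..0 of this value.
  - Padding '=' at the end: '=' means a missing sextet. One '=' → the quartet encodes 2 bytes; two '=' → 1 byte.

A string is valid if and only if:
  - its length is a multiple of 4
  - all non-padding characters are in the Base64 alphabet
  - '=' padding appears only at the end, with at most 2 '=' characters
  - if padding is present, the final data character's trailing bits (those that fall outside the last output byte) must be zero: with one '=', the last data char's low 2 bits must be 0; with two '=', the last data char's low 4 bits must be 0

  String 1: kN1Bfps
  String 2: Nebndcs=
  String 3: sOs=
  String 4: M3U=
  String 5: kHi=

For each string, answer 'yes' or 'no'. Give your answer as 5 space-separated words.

Answer: no yes yes yes no

Derivation:
String 1: 'kN1Bfps' → invalid (len=7 not mult of 4)
String 2: 'Nebndcs=' → valid
String 3: 'sOs=' → valid
String 4: 'M3U=' → valid
String 5: 'kHi=' → invalid (bad trailing bits)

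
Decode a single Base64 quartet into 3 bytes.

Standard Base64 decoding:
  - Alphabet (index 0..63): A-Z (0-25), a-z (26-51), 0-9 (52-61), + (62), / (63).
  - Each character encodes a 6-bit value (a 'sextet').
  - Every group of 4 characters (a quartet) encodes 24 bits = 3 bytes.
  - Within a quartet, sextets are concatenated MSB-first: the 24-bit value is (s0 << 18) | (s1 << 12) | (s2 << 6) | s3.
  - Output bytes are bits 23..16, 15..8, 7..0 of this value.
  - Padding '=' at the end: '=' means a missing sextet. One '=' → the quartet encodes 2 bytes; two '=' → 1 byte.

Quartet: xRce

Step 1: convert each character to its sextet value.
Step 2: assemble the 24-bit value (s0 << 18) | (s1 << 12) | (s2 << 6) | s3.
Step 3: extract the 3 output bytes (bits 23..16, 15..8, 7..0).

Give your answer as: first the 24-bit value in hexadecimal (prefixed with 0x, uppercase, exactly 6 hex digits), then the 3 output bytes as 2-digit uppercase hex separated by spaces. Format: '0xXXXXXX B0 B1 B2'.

Answer: 0xC5171E C5 17 1E

Derivation:
Sextets: x=49, R=17, c=28, e=30
24-bit: (49<<18) | (17<<12) | (28<<6) | 30
      = 0xC40000 | 0x011000 | 0x000700 | 0x00001E
      = 0xC5171E
Bytes: (v>>16)&0xFF=C5, (v>>8)&0xFF=17, v&0xFF=1E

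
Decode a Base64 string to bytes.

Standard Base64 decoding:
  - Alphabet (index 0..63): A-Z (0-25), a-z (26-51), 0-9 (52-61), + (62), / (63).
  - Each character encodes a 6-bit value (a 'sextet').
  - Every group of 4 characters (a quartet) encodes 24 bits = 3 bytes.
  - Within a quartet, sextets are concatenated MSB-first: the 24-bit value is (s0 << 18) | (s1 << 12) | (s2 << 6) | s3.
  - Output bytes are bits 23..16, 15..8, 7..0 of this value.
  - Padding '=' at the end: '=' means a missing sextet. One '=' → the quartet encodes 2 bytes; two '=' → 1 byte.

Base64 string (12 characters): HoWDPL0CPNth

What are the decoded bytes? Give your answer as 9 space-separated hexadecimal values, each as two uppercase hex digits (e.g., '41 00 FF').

After char 0 ('H'=7): chars_in_quartet=1 acc=0x7 bytes_emitted=0
After char 1 ('o'=40): chars_in_quartet=2 acc=0x1E8 bytes_emitted=0
After char 2 ('W'=22): chars_in_quartet=3 acc=0x7A16 bytes_emitted=0
After char 3 ('D'=3): chars_in_quartet=4 acc=0x1E8583 -> emit 1E 85 83, reset; bytes_emitted=3
After char 4 ('P'=15): chars_in_quartet=1 acc=0xF bytes_emitted=3
After char 5 ('L'=11): chars_in_quartet=2 acc=0x3CB bytes_emitted=3
After char 6 ('0'=52): chars_in_quartet=3 acc=0xF2F4 bytes_emitted=3
After char 7 ('C'=2): chars_in_quartet=4 acc=0x3CBD02 -> emit 3C BD 02, reset; bytes_emitted=6
After char 8 ('P'=15): chars_in_quartet=1 acc=0xF bytes_emitted=6
After char 9 ('N'=13): chars_in_quartet=2 acc=0x3CD bytes_emitted=6
After char 10 ('t'=45): chars_in_quartet=3 acc=0xF36D bytes_emitted=6
After char 11 ('h'=33): chars_in_quartet=4 acc=0x3CDB61 -> emit 3C DB 61, reset; bytes_emitted=9

Answer: 1E 85 83 3C BD 02 3C DB 61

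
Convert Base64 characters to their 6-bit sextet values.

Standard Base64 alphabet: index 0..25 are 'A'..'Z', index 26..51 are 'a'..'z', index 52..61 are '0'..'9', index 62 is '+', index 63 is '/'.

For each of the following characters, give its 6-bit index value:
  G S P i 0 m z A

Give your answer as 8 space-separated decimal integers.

Answer: 6 18 15 34 52 38 51 0

Derivation:
'G': A..Z range, ord('G') − ord('A') = 6
'S': A..Z range, ord('S') − ord('A') = 18
'P': A..Z range, ord('P') − ord('A') = 15
'i': a..z range, 26 + ord('i') − ord('a') = 34
'0': 0..9 range, 52 + ord('0') − ord('0') = 52
'm': a..z range, 26 + ord('m') − ord('a') = 38
'z': a..z range, 26 + ord('z') − ord('a') = 51
'A': A..Z range, ord('A') − ord('A') = 0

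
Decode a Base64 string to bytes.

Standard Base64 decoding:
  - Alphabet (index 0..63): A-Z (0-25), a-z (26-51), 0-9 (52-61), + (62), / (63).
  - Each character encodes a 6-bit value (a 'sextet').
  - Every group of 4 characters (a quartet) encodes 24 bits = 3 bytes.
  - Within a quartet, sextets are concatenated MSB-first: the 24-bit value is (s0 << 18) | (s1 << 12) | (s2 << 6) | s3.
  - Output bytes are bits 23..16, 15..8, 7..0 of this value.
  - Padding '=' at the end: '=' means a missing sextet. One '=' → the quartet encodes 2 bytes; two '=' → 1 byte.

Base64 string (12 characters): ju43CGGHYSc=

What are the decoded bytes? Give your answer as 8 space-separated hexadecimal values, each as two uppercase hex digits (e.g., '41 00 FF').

After char 0 ('j'=35): chars_in_quartet=1 acc=0x23 bytes_emitted=0
After char 1 ('u'=46): chars_in_quartet=2 acc=0x8EE bytes_emitted=0
After char 2 ('4'=56): chars_in_quartet=3 acc=0x23BB8 bytes_emitted=0
After char 3 ('3'=55): chars_in_quartet=4 acc=0x8EEE37 -> emit 8E EE 37, reset; bytes_emitted=3
After char 4 ('C'=2): chars_in_quartet=1 acc=0x2 bytes_emitted=3
After char 5 ('G'=6): chars_in_quartet=2 acc=0x86 bytes_emitted=3
After char 6 ('G'=6): chars_in_quartet=3 acc=0x2186 bytes_emitted=3
After char 7 ('H'=7): chars_in_quartet=4 acc=0x86187 -> emit 08 61 87, reset; bytes_emitted=6
After char 8 ('Y'=24): chars_in_quartet=1 acc=0x18 bytes_emitted=6
After char 9 ('S'=18): chars_in_quartet=2 acc=0x612 bytes_emitted=6
After char 10 ('c'=28): chars_in_quartet=3 acc=0x1849C bytes_emitted=6
Padding '=': partial quartet acc=0x1849C -> emit 61 27; bytes_emitted=8

Answer: 8E EE 37 08 61 87 61 27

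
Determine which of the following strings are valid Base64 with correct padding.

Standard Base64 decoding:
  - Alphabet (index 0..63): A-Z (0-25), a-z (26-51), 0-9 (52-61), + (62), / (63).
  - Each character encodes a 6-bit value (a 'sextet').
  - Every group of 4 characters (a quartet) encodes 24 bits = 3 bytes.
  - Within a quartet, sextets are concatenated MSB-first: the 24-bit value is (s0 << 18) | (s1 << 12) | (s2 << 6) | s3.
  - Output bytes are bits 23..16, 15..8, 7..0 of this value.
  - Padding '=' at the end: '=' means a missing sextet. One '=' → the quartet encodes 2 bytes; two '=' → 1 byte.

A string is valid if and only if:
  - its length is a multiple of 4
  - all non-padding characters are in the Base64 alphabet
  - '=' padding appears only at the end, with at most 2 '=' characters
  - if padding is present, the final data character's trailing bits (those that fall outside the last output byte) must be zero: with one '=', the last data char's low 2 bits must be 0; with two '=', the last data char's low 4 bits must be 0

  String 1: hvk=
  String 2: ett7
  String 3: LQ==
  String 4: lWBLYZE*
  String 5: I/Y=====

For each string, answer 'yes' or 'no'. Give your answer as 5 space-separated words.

String 1: 'hvk=' → valid
String 2: 'ett7' → valid
String 3: 'LQ==' → valid
String 4: 'lWBLYZE*' → invalid (bad char(s): ['*'])
String 5: 'I/Y=====' → invalid (5 pad chars (max 2))

Answer: yes yes yes no no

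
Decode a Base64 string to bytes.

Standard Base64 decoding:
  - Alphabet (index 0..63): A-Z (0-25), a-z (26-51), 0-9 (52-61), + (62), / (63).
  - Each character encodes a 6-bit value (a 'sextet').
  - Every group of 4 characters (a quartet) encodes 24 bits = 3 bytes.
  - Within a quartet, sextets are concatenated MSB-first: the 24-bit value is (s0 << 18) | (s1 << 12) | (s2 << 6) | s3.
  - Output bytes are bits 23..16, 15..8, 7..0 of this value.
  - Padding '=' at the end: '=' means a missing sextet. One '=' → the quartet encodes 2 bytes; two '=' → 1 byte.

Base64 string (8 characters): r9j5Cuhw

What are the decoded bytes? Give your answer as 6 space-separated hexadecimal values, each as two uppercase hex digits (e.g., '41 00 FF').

Answer: AF D8 F9 0A E8 70

Derivation:
After char 0 ('r'=43): chars_in_quartet=1 acc=0x2B bytes_emitted=0
After char 1 ('9'=61): chars_in_quartet=2 acc=0xAFD bytes_emitted=0
After char 2 ('j'=35): chars_in_quartet=3 acc=0x2BF63 bytes_emitted=0
After char 3 ('5'=57): chars_in_quartet=4 acc=0xAFD8F9 -> emit AF D8 F9, reset; bytes_emitted=3
After char 4 ('C'=2): chars_in_quartet=1 acc=0x2 bytes_emitted=3
After char 5 ('u'=46): chars_in_quartet=2 acc=0xAE bytes_emitted=3
After char 6 ('h'=33): chars_in_quartet=3 acc=0x2BA1 bytes_emitted=3
After char 7 ('w'=48): chars_in_quartet=4 acc=0xAE870 -> emit 0A E8 70, reset; bytes_emitted=6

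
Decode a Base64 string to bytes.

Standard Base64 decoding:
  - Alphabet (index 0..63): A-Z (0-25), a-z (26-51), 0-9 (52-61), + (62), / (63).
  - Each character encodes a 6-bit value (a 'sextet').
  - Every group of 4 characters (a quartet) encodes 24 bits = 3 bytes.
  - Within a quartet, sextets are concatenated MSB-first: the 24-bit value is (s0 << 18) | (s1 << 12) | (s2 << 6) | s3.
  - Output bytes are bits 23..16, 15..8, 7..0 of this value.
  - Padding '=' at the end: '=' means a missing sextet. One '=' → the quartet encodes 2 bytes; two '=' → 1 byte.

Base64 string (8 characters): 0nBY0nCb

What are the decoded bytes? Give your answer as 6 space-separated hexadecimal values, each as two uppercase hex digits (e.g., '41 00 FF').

After char 0 ('0'=52): chars_in_quartet=1 acc=0x34 bytes_emitted=0
After char 1 ('n'=39): chars_in_quartet=2 acc=0xD27 bytes_emitted=0
After char 2 ('B'=1): chars_in_quartet=3 acc=0x349C1 bytes_emitted=0
After char 3 ('Y'=24): chars_in_quartet=4 acc=0xD27058 -> emit D2 70 58, reset; bytes_emitted=3
After char 4 ('0'=52): chars_in_quartet=1 acc=0x34 bytes_emitted=3
After char 5 ('n'=39): chars_in_quartet=2 acc=0xD27 bytes_emitted=3
After char 6 ('C'=2): chars_in_quartet=3 acc=0x349C2 bytes_emitted=3
After char 7 ('b'=27): chars_in_quartet=4 acc=0xD2709B -> emit D2 70 9B, reset; bytes_emitted=6

Answer: D2 70 58 D2 70 9B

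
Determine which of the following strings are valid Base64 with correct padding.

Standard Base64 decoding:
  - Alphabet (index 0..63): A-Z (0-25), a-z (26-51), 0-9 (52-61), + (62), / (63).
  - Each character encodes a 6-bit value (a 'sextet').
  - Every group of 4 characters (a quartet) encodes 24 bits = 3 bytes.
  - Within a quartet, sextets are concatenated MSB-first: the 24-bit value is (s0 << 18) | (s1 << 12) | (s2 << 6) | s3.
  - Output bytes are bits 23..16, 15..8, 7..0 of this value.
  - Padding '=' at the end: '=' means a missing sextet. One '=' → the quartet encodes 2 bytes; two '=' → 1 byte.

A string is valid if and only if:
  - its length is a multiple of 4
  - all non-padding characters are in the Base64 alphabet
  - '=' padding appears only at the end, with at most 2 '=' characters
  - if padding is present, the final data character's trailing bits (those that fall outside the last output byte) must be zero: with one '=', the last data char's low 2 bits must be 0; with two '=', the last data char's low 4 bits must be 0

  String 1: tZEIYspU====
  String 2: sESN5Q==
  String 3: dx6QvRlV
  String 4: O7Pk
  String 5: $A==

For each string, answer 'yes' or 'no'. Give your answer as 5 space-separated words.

Answer: no yes yes yes no

Derivation:
String 1: 'tZEIYspU====' → invalid (4 pad chars (max 2))
String 2: 'sESN5Q==' → valid
String 3: 'dx6QvRlV' → valid
String 4: 'O7Pk' → valid
String 5: '$A==' → invalid (bad char(s): ['$'])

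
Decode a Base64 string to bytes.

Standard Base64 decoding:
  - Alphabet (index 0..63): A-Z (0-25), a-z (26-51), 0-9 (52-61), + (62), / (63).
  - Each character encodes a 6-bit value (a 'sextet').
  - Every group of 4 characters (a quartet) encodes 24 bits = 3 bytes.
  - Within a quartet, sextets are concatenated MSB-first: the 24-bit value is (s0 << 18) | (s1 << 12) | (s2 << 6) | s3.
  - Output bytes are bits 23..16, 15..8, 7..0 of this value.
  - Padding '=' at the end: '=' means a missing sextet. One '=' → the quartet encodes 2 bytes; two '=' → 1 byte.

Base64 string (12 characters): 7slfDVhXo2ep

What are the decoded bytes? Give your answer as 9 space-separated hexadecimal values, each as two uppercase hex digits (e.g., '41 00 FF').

After char 0 ('7'=59): chars_in_quartet=1 acc=0x3B bytes_emitted=0
After char 1 ('s'=44): chars_in_quartet=2 acc=0xEEC bytes_emitted=0
After char 2 ('l'=37): chars_in_quartet=3 acc=0x3BB25 bytes_emitted=0
After char 3 ('f'=31): chars_in_quartet=4 acc=0xEEC95F -> emit EE C9 5F, reset; bytes_emitted=3
After char 4 ('D'=3): chars_in_quartet=1 acc=0x3 bytes_emitted=3
After char 5 ('V'=21): chars_in_quartet=2 acc=0xD5 bytes_emitted=3
After char 6 ('h'=33): chars_in_quartet=3 acc=0x3561 bytes_emitted=3
After char 7 ('X'=23): chars_in_quartet=4 acc=0xD5857 -> emit 0D 58 57, reset; bytes_emitted=6
After char 8 ('o'=40): chars_in_quartet=1 acc=0x28 bytes_emitted=6
After char 9 ('2'=54): chars_in_quartet=2 acc=0xA36 bytes_emitted=6
After char 10 ('e'=30): chars_in_quartet=3 acc=0x28D9E bytes_emitted=6
After char 11 ('p'=41): chars_in_quartet=4 acc=0xA367A9 -> emit A3 67 A9, reset; bytes_emitted=9

Answer: EE C9 5F 0D 58 57 A3 67 A9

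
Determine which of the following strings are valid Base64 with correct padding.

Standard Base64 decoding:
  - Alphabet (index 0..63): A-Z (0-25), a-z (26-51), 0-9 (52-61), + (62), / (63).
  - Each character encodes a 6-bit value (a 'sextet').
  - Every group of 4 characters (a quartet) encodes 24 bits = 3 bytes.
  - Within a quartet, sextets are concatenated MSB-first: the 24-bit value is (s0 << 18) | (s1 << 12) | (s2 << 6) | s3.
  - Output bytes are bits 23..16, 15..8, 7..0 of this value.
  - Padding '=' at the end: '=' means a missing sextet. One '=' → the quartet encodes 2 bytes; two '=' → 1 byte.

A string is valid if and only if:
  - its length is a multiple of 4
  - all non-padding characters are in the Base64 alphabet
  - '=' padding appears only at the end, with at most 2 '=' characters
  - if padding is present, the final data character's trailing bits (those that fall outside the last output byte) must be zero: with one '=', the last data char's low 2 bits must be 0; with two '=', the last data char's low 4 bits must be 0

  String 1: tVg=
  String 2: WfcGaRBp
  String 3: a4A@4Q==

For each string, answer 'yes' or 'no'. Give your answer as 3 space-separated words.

String 1: 'tVg=' → valid
String 2: 'WfcGaRBp' → valid
String 3: 'a4A@4Q==' → invalid (bad char(s): ['@'])

Answer: yes yes no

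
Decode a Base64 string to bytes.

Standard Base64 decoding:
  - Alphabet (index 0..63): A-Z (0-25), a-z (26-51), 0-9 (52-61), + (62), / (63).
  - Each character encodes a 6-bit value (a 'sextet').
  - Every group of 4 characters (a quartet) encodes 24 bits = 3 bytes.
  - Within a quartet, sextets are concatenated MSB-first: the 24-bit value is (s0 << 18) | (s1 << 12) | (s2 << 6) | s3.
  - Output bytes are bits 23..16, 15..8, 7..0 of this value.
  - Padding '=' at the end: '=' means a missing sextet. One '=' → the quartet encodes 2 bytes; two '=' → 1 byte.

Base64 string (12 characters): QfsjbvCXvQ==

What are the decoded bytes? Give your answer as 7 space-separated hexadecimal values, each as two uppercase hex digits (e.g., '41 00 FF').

After char 0 ('Q'=16): chars_in_quartet=1 acc=0x10 bytes_emitted=0
After char 1 ('f'=31): chars_in_quartet=2 acc=0x41F bytes_emitted=0
After char 2 ('s'=44): chars_in_quartet=3 acc=0x107EC bytes_emitted=0
After char 3 ('j'=35): chars_in_quartet=4 acc=0x41FB23 -> emit 41 FB 23, reset; bytes_emitted=3
After char 4 ('b'=27): chars_in_quartet=1 acc=0x1B bytes_emitted=3
After char 5 ('v'=47): chars_in_quartet=2 acc=0x6EF bytes_emitted=3
After char 6 ('C'=2): chars_in_quartet=3 acc=0x1BBC2 bytes_emitted=3
After char 7 ('X'=23): chars_in_quartet=4 acc=0x6EF097 -> emit 6E F0 97, reset; bytes_emitted=6
After char 8 ('v'=47): chars_in_quartet=1 acc=0x2F bytes_emitted=6
After char 9 ('Q'=16): chars_in_quartet=2 acc=0xBD0 bytes_emitted=6
Padding '==': partial quartet acc=0xBD0 -> emit BD; bytes_emitted=7

Answer: 41 FB 23 6E F0 97 BD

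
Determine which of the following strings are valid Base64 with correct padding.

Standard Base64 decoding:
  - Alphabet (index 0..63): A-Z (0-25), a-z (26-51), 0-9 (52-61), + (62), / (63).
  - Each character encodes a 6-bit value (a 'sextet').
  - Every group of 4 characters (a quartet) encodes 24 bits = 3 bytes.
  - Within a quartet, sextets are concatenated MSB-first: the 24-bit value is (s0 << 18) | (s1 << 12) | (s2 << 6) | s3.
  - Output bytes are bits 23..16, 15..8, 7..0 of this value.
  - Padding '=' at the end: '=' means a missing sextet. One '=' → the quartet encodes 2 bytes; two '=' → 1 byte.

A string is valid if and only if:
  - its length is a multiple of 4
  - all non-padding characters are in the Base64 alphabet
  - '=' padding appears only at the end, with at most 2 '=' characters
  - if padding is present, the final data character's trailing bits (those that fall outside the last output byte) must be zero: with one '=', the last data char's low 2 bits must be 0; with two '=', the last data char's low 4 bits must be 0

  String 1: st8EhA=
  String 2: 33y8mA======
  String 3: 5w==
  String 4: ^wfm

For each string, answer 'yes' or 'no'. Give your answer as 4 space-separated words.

String 1: 'st8EhA=' → invalid (len=7 not mult of 4)
String 2: '33y8mA======' → invalid (6 pad chars (max 2))
String 3: '5w==' → valid
String 4: '^wfm' → invalid (bad char(s): ['^'])

Answer: no no yes no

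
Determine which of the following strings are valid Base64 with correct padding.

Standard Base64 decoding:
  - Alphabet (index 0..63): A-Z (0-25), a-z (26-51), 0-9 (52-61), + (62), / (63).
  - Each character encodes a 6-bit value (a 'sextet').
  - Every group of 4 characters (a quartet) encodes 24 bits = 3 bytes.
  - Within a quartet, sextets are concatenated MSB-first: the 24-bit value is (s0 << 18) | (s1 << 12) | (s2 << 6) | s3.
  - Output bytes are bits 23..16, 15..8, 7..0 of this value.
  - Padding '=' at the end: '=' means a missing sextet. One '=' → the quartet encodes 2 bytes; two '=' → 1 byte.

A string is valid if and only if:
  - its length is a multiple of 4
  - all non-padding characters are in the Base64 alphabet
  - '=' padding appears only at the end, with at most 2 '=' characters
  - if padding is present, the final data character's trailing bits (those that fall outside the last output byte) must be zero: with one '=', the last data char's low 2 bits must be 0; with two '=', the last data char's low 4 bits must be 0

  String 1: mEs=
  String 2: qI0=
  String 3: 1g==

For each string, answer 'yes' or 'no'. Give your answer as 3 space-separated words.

String 1: 'mEs=' → valid
String 2: 'qI0=' → valid
String 3: '1g==' → valid

Answer: yes yes yes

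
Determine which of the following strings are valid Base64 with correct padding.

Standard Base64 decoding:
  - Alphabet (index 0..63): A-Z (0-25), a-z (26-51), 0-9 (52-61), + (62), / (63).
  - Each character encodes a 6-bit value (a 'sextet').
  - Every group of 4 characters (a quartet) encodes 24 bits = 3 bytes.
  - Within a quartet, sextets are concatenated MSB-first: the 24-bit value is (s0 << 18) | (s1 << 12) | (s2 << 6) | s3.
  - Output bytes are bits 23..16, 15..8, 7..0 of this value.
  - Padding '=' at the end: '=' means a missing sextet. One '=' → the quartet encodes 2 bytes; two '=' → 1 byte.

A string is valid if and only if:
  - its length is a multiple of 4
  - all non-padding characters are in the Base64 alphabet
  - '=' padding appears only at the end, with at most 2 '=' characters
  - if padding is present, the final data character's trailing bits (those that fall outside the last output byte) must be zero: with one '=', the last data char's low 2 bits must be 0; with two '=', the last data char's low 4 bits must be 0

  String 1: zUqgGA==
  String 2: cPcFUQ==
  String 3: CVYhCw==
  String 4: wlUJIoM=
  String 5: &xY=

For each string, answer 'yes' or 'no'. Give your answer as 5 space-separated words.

String 1: 'zUqgGA==' → valid
String 2: 'cPcFUQ==' → valid
String 3: 'CVYhCw==' → valid
String 4: 'wlUJIoM=' → valid
String 5: '&xY=' → invalid (bad char(s): ['&'])

Answer: yes yes yes yes no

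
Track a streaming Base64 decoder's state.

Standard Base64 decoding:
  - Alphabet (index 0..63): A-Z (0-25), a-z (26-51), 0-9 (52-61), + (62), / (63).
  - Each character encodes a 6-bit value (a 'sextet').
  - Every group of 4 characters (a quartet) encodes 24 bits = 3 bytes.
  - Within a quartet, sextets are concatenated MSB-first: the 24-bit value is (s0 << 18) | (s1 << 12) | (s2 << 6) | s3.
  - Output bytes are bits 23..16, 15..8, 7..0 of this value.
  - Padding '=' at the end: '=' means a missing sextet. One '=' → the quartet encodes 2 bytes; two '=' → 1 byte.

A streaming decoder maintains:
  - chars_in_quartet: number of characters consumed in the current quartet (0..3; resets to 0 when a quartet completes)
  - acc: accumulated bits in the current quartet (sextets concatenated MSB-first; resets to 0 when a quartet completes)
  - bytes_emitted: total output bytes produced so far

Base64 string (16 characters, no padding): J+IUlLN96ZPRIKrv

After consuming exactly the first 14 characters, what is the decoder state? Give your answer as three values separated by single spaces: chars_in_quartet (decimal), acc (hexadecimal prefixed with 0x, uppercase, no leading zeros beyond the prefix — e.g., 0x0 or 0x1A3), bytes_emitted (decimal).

After char 0 ('J'=9): chars_in_quartet=1 acc=0x9 bytes_emitted=0
After char 1 ('+'=62): chars_in_quartet=2 acc=0x27E bytes_emitted=0
After char 2 ('I'=8): chars_in_quartet=3 acc=0x9F88 bytes_emitted=0
After char 3 ('U'=20): chars_in_quartet=4 acc=0x27E214 -> emit 27 E2 14, reset; bytes_emitted=3
After char 4 ('l'=37): chars_in_quartet=1 acc=0x25 bytes_emitted=3
After char 5 ('L'=11): chars_in_quartet=2 acc=0x94B bytes_emitted=3
After char 6 ('N'=13): chars_in_quartet=3 acc=0x252CD bytes_emitted=3
After char 7 ('9'=61): chars_in_quartet=4 acc=0x94B37D -> emit 94 B3 7D, reset; bytes_emitted=6
After char 8 ('6'=58): chars_in_quartet=1 acc=0x3A bytes_emitted=6
After char 9 ('Z'=25): chars_in_quartet=2 acc=0xE99 bytes_emitted=6
After char 10 ('P'=15): chars_in_quartet=3 acc=0x3A64F bytes_emitted=6
After char 11 ('R'=17): chars_in_quartet=4 acc=0xE993D1 -> emit E9 93 D1, reset; bytes_emitted=9
After char 12 ('I'=8): chars_in_quartet=1 acc=0x8 bytes_emitted=9
After char 13 ('K'=10): chars_in_quartet=2 acc=0x20A bytes_emitted=9

Answer: 2 0x20A 9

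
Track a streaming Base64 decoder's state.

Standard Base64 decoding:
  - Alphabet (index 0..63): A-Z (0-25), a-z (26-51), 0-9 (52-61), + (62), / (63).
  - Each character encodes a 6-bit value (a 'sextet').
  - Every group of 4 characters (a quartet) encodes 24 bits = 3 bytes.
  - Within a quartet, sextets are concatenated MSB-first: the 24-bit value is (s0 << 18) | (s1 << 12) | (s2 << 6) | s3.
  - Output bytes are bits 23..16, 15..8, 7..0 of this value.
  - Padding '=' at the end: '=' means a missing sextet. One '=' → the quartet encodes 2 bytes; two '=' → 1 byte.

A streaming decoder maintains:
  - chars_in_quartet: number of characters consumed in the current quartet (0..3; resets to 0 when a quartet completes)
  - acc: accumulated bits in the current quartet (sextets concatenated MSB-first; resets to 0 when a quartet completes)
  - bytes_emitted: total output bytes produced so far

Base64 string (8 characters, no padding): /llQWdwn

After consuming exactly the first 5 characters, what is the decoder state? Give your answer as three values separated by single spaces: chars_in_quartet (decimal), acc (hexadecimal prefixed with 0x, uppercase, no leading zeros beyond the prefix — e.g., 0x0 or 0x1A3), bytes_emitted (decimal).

Answer: 1 0x16 3

Derivation:
After char 0 ('/'=63): chars_in_quartet=1 acc=0x3F bytes_emitted=0
After char 1 ('l'=37): chars_in_quartet=2 acc=0xFE5 bytes_emitted=0
After char 2 ('l'=37): chars_in_quartet=3 acc=0x3F965 bytes_emitted=0
After char 3 ('Q'=16): chars_in_quartet=4 acc=0xFE5950 -> emit FE 59 50, reset; bytes_emitted=3
After char 4 ('W'=22): chars_in_quartet=1 acc=0x16 bytes_emitted=3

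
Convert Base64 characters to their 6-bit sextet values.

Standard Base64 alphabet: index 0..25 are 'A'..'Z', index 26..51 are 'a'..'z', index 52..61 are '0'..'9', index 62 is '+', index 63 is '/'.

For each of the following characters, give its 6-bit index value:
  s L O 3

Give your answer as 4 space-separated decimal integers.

's': a..z range, 26 + ord('s') − ord('a') = 44
'L': A..Z range, ord('L') − ord('A') = 11
'O': A..Z range, ord('O') − ord('A') = 14
'3': 0..9 range, 52 + ord('3') − ord('0') = 55

Answer: 44 11 14 55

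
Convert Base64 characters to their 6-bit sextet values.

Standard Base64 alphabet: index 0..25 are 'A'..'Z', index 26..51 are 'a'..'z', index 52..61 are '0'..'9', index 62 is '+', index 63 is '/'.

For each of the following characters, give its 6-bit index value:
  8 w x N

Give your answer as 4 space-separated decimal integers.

'8': 0..9 range, 52 + ord('8') − ord('0') = 60
'w': a..z range, 26 + ord('w') − ord('a') = 48
'x': a..z range, 26 + ord('x') − ord('a') = 49
'N': A..Z range, ord('N') − ord('A') = 13

Answer: 60 48 49 13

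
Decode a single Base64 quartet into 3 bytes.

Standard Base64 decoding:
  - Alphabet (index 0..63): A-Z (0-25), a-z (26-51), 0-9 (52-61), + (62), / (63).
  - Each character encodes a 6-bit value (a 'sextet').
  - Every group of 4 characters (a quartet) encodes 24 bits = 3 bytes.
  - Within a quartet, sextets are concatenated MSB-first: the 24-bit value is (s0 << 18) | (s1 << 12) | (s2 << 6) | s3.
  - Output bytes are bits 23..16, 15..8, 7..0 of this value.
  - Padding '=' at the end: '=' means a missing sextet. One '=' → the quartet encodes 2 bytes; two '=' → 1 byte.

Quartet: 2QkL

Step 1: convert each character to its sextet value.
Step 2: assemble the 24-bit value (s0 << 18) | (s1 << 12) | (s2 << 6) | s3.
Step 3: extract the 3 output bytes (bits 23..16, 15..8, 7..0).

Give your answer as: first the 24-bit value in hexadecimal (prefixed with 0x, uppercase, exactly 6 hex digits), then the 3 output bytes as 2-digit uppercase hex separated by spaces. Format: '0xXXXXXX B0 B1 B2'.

Answer: 0xD9090B D9 09 0B

Derivation:
Sextets: 2=54, Q=16, k=36, L=11
24-bit: (54<<18) | (16<<12) | (36<<6) | 11
      = 0xD80000 | 0x010000 | 0x000900 | 0x00000B
      = 0xD9090B
Bytes: (v>>16)&0xFF=D9, (v>>8)&0xFF=09, v&0xFF=0B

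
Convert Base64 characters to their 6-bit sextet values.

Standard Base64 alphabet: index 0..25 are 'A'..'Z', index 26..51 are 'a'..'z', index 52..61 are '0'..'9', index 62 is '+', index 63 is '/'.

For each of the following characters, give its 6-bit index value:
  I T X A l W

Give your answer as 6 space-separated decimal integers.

Answer: 8 19 23 0 37 22

Derivation:
'I': A..Z range, ord('I') − ord('A') = 8
'T': A..Z range, ord('T') − ord('A') = 19
'X': A..Z range, ord('X') − ord('A') = 23
'A': A..Z range, ord('A') − ord('A') = 0
'l': a..z range, 26 + ord('l') − ord('a') = 37
'W': A..Z range, ord('W') − ord('A') = 22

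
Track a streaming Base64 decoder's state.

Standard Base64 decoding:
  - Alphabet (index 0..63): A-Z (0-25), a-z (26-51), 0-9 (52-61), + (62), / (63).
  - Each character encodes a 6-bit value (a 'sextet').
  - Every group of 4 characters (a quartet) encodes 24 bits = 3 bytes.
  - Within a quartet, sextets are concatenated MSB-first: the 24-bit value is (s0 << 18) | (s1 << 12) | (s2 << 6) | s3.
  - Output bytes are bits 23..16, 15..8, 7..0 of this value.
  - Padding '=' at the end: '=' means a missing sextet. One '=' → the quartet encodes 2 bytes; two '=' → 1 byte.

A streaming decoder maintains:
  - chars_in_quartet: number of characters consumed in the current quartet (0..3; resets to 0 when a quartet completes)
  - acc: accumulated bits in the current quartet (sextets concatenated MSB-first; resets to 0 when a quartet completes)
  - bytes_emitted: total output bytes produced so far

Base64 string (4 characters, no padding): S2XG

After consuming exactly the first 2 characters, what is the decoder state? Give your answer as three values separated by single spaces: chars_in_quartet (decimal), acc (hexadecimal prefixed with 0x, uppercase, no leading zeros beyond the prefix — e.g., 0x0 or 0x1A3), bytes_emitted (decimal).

Answer: 2 0x4B6 0

Derivation:
After char 0 ('S'=18): chars_in_quartet=1 acc=0x12 bytes_emitted=0
After char 1 ('2'=54): chars_in_quartet=2 acc=0x4B6 bytes_emitted=0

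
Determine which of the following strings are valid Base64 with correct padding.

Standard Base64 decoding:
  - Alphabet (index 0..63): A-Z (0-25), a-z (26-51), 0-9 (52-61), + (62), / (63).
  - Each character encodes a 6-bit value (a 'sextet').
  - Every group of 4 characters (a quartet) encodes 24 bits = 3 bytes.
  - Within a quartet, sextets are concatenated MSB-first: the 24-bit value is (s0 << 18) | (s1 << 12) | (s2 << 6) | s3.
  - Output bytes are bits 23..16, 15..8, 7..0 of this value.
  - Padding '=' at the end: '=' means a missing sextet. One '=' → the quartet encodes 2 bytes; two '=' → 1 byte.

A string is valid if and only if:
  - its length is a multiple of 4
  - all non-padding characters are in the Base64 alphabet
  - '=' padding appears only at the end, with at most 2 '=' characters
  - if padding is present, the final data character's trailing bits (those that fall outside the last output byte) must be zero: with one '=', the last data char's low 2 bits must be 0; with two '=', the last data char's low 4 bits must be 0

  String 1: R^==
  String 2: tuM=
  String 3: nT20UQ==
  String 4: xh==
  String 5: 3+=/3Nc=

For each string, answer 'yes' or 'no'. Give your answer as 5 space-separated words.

Answer: no yes yes no no

Derivation:
String 1: 'R^==' → invalid (bad char(s): ['^'])
String 2: 'tuM=' → valid
String 3: 'nT20UQ==' → valid
String 4: 'xh==' → invalid (bad trailing bits)
String 5: '3+=/3Nc=' → invalid (bad char(s): ['=']; '=' in middle)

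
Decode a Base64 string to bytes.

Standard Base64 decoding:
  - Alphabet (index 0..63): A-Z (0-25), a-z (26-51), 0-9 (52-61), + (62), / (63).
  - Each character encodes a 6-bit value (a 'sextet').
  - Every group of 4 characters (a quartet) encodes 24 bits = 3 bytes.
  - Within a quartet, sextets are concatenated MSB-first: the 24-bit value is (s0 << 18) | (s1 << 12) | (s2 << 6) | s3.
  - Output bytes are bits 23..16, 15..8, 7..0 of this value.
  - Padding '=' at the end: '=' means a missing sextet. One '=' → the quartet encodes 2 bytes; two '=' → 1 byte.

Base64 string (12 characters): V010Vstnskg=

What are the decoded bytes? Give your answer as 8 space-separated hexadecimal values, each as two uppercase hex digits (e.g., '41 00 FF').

Answer: 57 4D 74 56 CB 67 B2 48

Derivation:
After char 0 ('V'=21): chars_in_quartet=1 acc=0x15 bytes_emitted=0
After char 1 ('0'=52): chars_in_quartet=2 acc=0x574 bytes_emitted=0
After char 2 ('1'=53): chars_in_quartet=3 acc=0x15D35 bytes_emitted=0
After char 3 ('0'=52): chars_in_quartet=4 acc=0x574D74 -> emit 57 4D 74, reset; bytes_emitted=3
After char 4 ('V'=21): chars_in_quartet=1 acc=0x15 bytes_emitted=3
After char 5 ('s'=44): chars_in_quartet=2 acc=0x56C bytes_emitted=3
After char 6 ('t'=45): chars_in_quartet=3 acc=0x15B2D bytes_emitted=3
After char 7 ('n'=39): chars_in_quartet=4 acc=0x56CB67 -> emit 56 CB 67, reset; bytes_emitted=6
After char 8 ('s'=44): chars_in_quartet=1 acc=0x2C bytes_emitted=6
After char 9 ('k'=36): chars_in_quartet=2 acc=0xB24 bytes_emitted=6
After char 10 ('g'=32): chars_in_quartet=3 acc=0x2C920 bytes_emitted=6
Padding '=': partial quartet acc=0x2C920 -> emit B2 48; bytes_emitted=8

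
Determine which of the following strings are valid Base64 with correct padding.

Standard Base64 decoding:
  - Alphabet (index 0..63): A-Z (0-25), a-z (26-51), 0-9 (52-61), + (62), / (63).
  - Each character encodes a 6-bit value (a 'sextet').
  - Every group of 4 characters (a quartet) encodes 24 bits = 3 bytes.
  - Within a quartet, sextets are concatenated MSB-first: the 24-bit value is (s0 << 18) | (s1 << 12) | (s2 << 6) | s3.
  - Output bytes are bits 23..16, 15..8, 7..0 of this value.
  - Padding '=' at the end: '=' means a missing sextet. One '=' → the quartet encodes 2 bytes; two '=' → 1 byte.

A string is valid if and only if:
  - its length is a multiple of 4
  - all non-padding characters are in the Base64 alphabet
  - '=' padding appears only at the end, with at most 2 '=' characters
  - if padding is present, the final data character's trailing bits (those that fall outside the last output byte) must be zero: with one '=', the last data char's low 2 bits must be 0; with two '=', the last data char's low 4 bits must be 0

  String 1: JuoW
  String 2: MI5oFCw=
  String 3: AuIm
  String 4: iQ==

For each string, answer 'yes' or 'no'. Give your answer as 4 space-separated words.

Answer: yes yes yes yes

Derivation:
String 1: 'JuoW' → valid
String 2: 'MI5oFCw=' → valid
String 3: 'AuIm' → valid
String 4: 'iQ==' → valid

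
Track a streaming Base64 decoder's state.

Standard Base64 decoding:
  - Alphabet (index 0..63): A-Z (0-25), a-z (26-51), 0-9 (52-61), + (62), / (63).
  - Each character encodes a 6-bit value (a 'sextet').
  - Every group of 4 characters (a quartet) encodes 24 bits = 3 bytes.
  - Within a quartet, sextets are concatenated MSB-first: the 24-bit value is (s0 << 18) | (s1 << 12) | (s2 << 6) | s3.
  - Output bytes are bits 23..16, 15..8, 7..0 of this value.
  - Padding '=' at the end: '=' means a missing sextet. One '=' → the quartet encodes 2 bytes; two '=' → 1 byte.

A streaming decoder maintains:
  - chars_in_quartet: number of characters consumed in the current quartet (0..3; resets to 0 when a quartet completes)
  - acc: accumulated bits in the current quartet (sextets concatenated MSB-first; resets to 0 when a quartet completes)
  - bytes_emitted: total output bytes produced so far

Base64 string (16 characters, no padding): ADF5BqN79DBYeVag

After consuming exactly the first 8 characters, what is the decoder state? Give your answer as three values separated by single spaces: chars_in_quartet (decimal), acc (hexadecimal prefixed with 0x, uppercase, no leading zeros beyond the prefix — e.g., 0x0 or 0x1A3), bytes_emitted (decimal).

Answer: 0 0x0 6

Derivation:
After char 0 ('A'=0): chars_in_quartet=1 acc=0x0 bytes_emitted=0
After char 1 ('D'=3): chars_in_quartet=2 acc=0x3 bytes_emitted=0
After char 2 ('F'=5): chars_in_quartet=3 acc=0xC5 bytes_emitted=0
After char 3 ('5'=57): chars_in_quartet=4 acc=0x3179 -> emit 00 31 79, reset; bytes_emitted=3
After char 4 ('B'=1): chars_in_quartet=1 acc=0x1 bytes_emitted=3
After char 5 ('q'=42): chars_in_quartet=2 acc=0x6A bytes_emitted=3
After char 6 ('N'=13): chars_in_quartet=3 acc=0x1A8D bytes_emitted=3
After char 7 ('7'=59): chars_in_quartet=4 acc=0x6A37B -> emit 06 A3 7B, reset; bytes_emitted=6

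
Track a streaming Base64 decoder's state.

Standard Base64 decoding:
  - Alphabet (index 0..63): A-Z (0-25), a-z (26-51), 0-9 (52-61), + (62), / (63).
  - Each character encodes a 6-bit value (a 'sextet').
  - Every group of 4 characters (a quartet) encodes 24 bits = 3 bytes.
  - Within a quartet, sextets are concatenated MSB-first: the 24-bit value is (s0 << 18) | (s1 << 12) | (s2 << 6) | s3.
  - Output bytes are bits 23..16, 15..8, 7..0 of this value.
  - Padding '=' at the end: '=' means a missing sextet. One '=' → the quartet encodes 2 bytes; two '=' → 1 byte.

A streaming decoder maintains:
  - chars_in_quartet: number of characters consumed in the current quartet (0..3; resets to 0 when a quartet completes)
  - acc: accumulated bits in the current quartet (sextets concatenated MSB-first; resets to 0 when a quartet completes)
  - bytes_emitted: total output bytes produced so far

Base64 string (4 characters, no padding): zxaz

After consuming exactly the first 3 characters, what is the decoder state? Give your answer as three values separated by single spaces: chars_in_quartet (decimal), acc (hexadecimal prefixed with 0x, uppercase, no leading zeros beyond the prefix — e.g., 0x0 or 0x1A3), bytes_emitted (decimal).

Answer: 3 0x33C5A 0

Derivation:
After char 0 ('z'=51): chars_in_quartet=1 acc=0x33 bytes_emitted=0
After char 1 ('x'=49): chars_in_quartet=2 acc=0xCF1 bytes_emitted=0
After char 2 ('a'=26): chars_in_quartet=3 acc=0x33C5A bytes_emitted=0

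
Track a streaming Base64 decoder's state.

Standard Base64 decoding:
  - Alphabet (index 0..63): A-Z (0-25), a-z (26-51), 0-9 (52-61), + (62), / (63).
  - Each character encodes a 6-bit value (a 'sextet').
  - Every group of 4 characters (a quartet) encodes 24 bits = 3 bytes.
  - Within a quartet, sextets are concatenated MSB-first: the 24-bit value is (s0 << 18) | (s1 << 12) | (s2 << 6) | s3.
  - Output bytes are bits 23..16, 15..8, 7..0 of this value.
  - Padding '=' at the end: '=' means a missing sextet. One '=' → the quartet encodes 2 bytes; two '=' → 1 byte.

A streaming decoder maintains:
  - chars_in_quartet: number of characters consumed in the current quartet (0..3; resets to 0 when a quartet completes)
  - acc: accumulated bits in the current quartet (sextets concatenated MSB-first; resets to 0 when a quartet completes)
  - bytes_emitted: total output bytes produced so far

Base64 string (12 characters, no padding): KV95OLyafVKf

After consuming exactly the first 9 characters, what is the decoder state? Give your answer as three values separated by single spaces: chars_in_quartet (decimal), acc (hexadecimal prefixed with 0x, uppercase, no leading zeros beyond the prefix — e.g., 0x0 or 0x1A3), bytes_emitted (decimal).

After char 0 ('K'=10): chars_in_quartet=1 acc=0xA bytes_emitted=0
After char 1 ('V'=21): chars_in_quartet=2 acc=0x295 bytes_emitted=0
After char 2 ('9'=61): chars_in_quartet=3 acc=0xA57D bytes_emitted=0
After char 3 ('5'=57): chars_in_quartet=4 acc=0x295F79 -> emit 29 5F 79, reset; bytes_emitted=3
After char 4 ('O'=14): chars_in_quartet=1 acc=0xE bytes_emitted=3
After char 5 ('L'=11): chars_in_quartet=2 acc=0x38B bytes_emitted=3
After char 6 ('y'=50): chars_in_quartet=3 acc=0xE2F2 bytes_emitted=3
After char 7 ('a'=26): chars_in_quartet=4 acc=0x38BC9A -> emit 38 BC 9A, reset; bytes_emitted=6
After char 8 ('f'=31): chars_in_quartet=1 acc=0x1F bytes_emitted=6

Answer: 1 0x1F 6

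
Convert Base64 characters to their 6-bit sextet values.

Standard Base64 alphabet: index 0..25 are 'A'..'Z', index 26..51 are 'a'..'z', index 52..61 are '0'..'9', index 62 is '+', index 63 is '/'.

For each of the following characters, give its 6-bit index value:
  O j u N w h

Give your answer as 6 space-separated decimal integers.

'O': A..Z range, ord('O') − ord('A') = 14
'j': a..z range, 26 + ord('j') − ord('a') = 35
'u': a..z range, 26 + ord('u') − ord('a') = 46
'N': A..Z range, ord('N') − ord('A') = 13
'w': a..z range, 26 + ord('w') − ord('a') = 48
'h': a..z range, 26 + ord('h') − ord('a') = 33

Answer: 14 35 46 13 48 33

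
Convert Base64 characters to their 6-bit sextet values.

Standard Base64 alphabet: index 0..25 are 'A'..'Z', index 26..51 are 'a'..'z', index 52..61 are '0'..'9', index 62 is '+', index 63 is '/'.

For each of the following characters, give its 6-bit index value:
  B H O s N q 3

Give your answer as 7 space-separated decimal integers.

'B': A..Z range, ord('B') − ord('A') = 1
'H': A..Z range, ord('H') − ord('A') = 7
'O': A..Z range, ord('O') − ord('A') = 14
's': a..z range, 26 + ord('s') − ord('a') = 44
'N': A..Z range, ord('N') − ord('A') = 13
'q': a..z range, 26 + ord('q') − ord('a') = 42
'3': 0..9 range, 52 + ord('3') − ord('0') = 55

Answer: 1 7 14 44 13 42 55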